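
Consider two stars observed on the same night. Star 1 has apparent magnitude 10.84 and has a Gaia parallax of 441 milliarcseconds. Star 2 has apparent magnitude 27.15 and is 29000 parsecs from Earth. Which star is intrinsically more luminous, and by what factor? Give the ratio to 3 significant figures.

Star 1: p = 441 mas = 0.441″ → d = 1/p = 2.268 pc
Star 1: M = m − 5 log₁₀ d + 5 = 10.84 − 5·0.3556 + 5 = 14.062
Star 2: M = m − 5 log₁₀ d + 5 = 27.15 − 5·4.4624 + 5 = 9.838
ΔM = M_1 − M_2 = 14.062 − (9.838) = 4.224; smaller M is more luminous → Star 2.
L ratio = 10^(0.4 |ΔM|) = 10^1.690 = 48.94

Star 2 is more luminous, by a factor of 48.9.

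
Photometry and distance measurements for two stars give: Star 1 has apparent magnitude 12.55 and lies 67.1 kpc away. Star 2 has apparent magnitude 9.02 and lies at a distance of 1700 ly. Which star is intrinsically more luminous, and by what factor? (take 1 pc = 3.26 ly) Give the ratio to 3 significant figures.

Star 1: d = 67.1 kpc = 67100 pc
Star 1: M = m − 5 log₁₀ d + 5 = 12.55 − 5·4.8267 + 5 = -6.584
Star 2: d = 1700 ly / 3.26 = 521.5 pc
Star 2: M = m − 5 log₁₀ d + 5 = 9.02 − 5·2.7172 + 5 = 0.434
ΔM = M_1 − M_2 = -6.584 − (0.434) = -7.017; smaller M is more luminous → Star 1.
L ratio = 10^(0.4 |ΔM|) = 10^2.807 = 641.2

Star 1 is more luminous, by a factor of 641.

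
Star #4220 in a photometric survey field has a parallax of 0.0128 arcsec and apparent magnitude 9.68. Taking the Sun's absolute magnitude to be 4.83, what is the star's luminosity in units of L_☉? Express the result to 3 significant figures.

L/L_☉ ≈ 0.701

d = 1/p = 1/0.0128″ = 78.12 pc
M = m − 5 log₁₀ d + 5 = 9.68 − 5·1.8928 + 5 = 5.216
M − M_☉ = 5.216 − 4.83 = 0.386
L/L_☉ = 10^(−0.4 × 0.386) = 0.7008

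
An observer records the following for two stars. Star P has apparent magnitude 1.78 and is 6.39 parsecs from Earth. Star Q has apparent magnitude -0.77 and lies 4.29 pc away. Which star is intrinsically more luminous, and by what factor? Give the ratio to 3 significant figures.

Star P: M = m − 5 log₁₀ d + 5 = 1.78 − 5·0.8055 + 5 = 2.752
Star Q: M = m − 5 log₁₀ d + 5 = -0.77 − 5·0.6325 + 5 = 1.068
ΔM = M_P − M_Q = 2.752 − (1.068) = 1.685; smaller M is more luminous → Star Q.
L ratio = 10^(0.4 |ΔM|) = 10^0.674 = 4.720

Star Q is more luminous, by a factor of 4.72.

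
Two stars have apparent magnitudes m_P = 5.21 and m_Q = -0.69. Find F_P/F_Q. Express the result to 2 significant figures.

Δm = 5.21 − (-0.69) = 5.90
Flux ratio = 10^(−0.4 Δm) = 10^(−0.4 × 5.90) = 10^-2.360 = 4.365×10^-3

F_P/F_Q ≈ 4.4×10^-3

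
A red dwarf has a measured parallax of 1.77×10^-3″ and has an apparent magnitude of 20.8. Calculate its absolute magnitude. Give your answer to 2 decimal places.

d = 1/p = 1/1.77×10^-3″ = 565.0 pc
5 log₁₀(d/10 pc) = 5 log₁₀(565.0) − 5 = 8.760
M = m − 5 log₁₀(d/10) = 20.8 − 8.760 = 12.040

M ≈ 12.04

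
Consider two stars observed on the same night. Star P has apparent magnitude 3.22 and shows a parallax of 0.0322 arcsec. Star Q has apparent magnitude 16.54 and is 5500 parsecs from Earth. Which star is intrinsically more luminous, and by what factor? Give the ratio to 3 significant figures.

Star P is more luminous, by a factor of 6.79.

Star P: d = 1/p = 1/0.0322″ = 31.06 pc
Star P: M = m − 5 log₁₀ d + 5 = 3.22 − 5·1.4921 + 5 = 0.759
Star Q: M = m − 5 log₁₀ d + 5 = 16.54 − 5·3.7404 + 5 = 2.838
ΔM = M_P − M_Q = 0.759 − (2.838) = -2.079; smaller M is more luminous → Star P.
L ratio = 10^(0.4 |ΔM|) = 10^0.832 = 6.785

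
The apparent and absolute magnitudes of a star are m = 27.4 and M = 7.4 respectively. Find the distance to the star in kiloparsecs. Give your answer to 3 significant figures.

Distance modulus: m − M = 27.4 − (7.4) = 20.000
m − M = 5 log₁₀ d − 5
log₁₀ d = (m − M)/5 + 1 = 5.0000
d = 10^5.0000 = 100000 pc
= 100.0 kpc

d ≈ 100 kpc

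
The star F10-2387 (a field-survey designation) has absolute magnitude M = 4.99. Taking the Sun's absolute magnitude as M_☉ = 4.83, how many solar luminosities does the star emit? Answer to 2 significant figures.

L/L_☉ ≈ 0.86

M − M_☉ = 4.99 − 4.83 = 0.160
L/L_☉ = 10^(−0.4 (M − M_☉)) = 10^-0.064 = 0.8630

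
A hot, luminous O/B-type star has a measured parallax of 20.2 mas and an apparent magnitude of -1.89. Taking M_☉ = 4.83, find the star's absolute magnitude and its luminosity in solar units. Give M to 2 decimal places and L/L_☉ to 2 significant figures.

d = 1/p = 1000/20.2 mas = 49.50 pc
M = m − 5 log₁₀ d + 5 = -1.89 − 5·1.6946 + 5 = -5.363
M − M_☉ = -5.363 − 4.83 = -10.193
L/L_☉ = 10^(−0.4 × -10.193) = 11950

M ≈ -5.36; L/L_☉ ≈ 12000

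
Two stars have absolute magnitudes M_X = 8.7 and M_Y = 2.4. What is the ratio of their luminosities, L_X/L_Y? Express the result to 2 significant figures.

L_X/L_Y ≈ 3.0×10^-3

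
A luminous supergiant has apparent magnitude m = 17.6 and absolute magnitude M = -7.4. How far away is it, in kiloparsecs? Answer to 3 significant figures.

d ≈ 1000 kpc

Distance modulus: m − M = 17.6 − (-7.4) = 25.000
m − M = 5 log₁₀ d − 5
log₁₀ d = (m − M)/5 + 1 = 6.0000
d = 10^6.0000 = 1.000×10^6 pc
= 1000 kpc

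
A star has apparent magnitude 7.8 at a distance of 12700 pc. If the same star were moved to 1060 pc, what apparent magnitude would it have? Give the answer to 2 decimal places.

m ≈ 2.41

Flux ∝ 1/d², so Δm = 5 log₁₀(d₂/d₁) = 5 log₁₀(1060/12700) = -5.392
m₂ = m₁ + Δm = 7.8 + (-5.392) = 2.408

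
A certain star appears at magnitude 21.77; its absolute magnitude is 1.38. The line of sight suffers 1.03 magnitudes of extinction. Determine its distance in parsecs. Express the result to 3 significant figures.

d ≈ 74500 pc

m − M = 5 log₁₀(d/10 pc) + A  ⇒  21.77 − (1.38) − 1.03 = 5 log₁₀(d/10)
19.360 = 5 log₁₀(d/10)
log₁₀ d = (m − M − A)/5 + 1 = 4.8720
d = 10^4.8720 = 74470 pc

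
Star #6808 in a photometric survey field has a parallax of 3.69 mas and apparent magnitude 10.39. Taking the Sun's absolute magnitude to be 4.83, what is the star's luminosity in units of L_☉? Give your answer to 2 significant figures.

L/L_☉ ≈ 4.4

d = 1/p = 1000/3.69 mas = 271.0 pc
M = m − 5 log₁₀ d + 5 = 10.39 − 5·2.4330 + 5 = 3.225
M − M_☉ = 3.225 − 4.83 = -1.605
L/L_☉ = 10^(−0.4 × -1.605) = 4.385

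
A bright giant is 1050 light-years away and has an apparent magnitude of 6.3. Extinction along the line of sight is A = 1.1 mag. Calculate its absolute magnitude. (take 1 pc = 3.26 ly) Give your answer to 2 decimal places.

d = 1050 ly / 3.26 = 322.1 pc
5 log₁₀(d/10 pc) = 5 log₁₀(322.1) − 5 = 7.540
M = m − 5 log₁₀(d/10) − A = 6.3 − 7.540 − 1.1 = -2.340

M ≈ -2.34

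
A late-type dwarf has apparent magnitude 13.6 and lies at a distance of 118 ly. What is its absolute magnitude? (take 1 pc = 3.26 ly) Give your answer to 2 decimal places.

d = 118 ly / 3.26 = 36.20 pc
5 log₁₀(d/10 pc) = 5 log₁₀(36.20) − 5 = 2.793
M = m − 5 log₁₀(d/10) = 13.6 − 2.793 = 10.807

M ≈ 10.81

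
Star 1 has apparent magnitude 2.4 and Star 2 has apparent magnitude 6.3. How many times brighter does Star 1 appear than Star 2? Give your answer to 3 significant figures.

Magnitude difference = -3.9
Flux ratio = 10^(−0.4 Δm) = 10^(−0.4 × -3.9) = 10^1.560 = 36.31

36.3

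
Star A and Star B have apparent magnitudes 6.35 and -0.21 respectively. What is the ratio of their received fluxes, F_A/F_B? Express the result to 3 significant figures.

F_A/F_B ≈ 2.38×10^-3

Δm = 6.35 − (-0.21) = 6.56
Flux ratio = 10^(−0.4 Δm) = 10^(−0.4 × 6.56) = 10^-2.624 = 2.377×10^-3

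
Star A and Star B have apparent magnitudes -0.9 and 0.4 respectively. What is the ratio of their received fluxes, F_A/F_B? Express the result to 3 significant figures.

Δm = -0.9 − (0.4) = -1.3
Flux ratio = 10^(−0.4 Δm) = 10^(−0.4 × -1.3) = 10^0.520 = 3.311

F_A/F_B ≈ 3.31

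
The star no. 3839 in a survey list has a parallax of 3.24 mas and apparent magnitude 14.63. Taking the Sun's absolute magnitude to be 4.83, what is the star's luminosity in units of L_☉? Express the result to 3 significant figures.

L/L_☉ ≈ 0.115

d = 1/p = 1000/3.24 mas = 308.6 pc
M = m − 5 log₁₀ d + 5 = 14.63 − 5·2.4895 + 5 = 7.183
M − M_☉ = 7.183 − 4.83 = 2.353
L/L_☉ = 10^(−0.4 × 2.353) = 0.1145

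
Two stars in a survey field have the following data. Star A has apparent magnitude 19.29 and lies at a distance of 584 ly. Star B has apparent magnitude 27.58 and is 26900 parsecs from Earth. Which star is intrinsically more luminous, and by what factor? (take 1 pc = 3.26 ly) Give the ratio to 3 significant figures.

Star A: d = 584 ly / 3.26 = 179.1 pc
Star A: M = m − 5 log₁₀ d + 5 = 19.29 − 5·2.2532 + 5 = 13.024
Star B: M = m − 5 log₁₀ d + 5 = 27.58 − 5·4.4298 + 5 = 10.431
ΔM = M_A − M_B = 13.024 − (10.431) = 2.593; smaller M is more luminous → Star B.
L ratio = 10^(0.4 |ΔM|) = 10^1.037 = 10.89

Star B is more luminous, by a factor of 10.9.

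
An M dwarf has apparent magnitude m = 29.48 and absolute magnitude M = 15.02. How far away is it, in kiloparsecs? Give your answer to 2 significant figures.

μ = m − M = 14.460
m − M = 5 log₁₀ d − 5
log₁₀ d = (m − M)/5 + 1 = 3.8920
d = 10^3.8920 = 7798 pc
= 7.798 kpc

d ≈ 7.8 kpc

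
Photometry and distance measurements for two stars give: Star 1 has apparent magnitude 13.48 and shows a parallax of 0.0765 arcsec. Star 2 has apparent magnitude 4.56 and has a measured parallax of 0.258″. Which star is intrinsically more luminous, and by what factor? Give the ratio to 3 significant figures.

Star 2 is more luminous, by a factor of 325.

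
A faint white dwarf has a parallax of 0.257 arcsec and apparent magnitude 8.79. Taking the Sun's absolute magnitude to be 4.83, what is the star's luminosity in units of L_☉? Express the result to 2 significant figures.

L/L_☉ ≈ 3.9×10^-3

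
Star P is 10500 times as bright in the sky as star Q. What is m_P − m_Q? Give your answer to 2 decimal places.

m_P − m_Q ≈ -10.05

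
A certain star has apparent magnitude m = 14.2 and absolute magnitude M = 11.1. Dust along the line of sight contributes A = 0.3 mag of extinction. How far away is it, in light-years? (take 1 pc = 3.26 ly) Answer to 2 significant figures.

m − M = 5 log₁₀(d/10 pc) + A  ⇒  14.2 − (11.1) − 0.3 = 5 log₁₀(d/10)
2.800 = 5 log₁₀(d/10)
log₁₀ d = (m − M − A)/5 + 1 = 1.5600
d = 10^1.5600 = 36.31 pc
= 118.4 ly

d ≈ 120 ly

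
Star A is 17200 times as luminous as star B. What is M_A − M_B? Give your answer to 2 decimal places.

M_A − M_B ≈ -10.59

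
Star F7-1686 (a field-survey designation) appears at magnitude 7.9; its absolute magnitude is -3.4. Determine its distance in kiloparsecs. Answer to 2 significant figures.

d ≈ 1.8 kpc

Distance modulus: m − M = 7.9 − (-3.4) = 11.300
m − M = 5 log₁₀ d − 5
log₁₀ d = (m − M)/5 + 1 = 3.2600
d = 10^3.2600 = 1820 pc
= 1.820 kpc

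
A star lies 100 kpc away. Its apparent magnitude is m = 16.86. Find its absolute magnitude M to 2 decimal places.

M ≈ -3.14

d = 100 kpc = 100000 pc
5 log₁₀(d/10 pc) = 5 log₁₀(100000) − 5 = 20.000
M = m − 5 log₁₀(d/10) = 16.86 − 20.000 = -3.140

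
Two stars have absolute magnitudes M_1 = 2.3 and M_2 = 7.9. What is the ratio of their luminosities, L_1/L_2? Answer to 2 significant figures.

L_1/L_2 ≈ 170

ΔM = M_1 − M_2 = -5.6
L_1/L_2 = 10^(−0.4 ΔM) = 10^2.240 = 173.8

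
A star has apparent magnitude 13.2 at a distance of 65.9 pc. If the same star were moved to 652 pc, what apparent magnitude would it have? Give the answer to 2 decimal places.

m ≈ 18.18

Flux ∝ 1/d², so Δm = 5 log₁₀(d₂/d₁) = 5 log₁₀(652/65.9) = 4.977
m₂ = m₁ + Δm = 13.2 + (4.977) = 18.177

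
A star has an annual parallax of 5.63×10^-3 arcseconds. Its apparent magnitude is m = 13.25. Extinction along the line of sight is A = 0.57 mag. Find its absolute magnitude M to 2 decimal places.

d = 1/p = 1/5.63×10^-3″ = 177.6 pc
5 log₁₀(d/10 pc) = 5 log₁₀(177.6) − 5 = 6.247
M = m − 5 log₁₀(d/10) − A = 13.25 − 6.247 − 0.57 = 6.433

M ≈ 6.43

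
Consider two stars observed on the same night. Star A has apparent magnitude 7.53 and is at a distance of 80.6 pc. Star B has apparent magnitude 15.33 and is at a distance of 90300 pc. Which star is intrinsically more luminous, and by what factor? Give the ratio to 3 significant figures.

Star B is more luminous, by a factor of 952.

Star A: M = m − 5 log₁₀ d + 5 = 7.53 − 5·1.9063 + 5 = 2.998
Star B: M = m − 5 log₁₀ d + 5 = 15.33 − 5·4.9557 + 5 = -4.448
ΔM = M_A − M_B = 2.998 − (-4.448) = 7.447; smaller M is more luminous → Star B.
L ratio = 10^(0.4 |ΔM|) = 10^2.979 = 952.2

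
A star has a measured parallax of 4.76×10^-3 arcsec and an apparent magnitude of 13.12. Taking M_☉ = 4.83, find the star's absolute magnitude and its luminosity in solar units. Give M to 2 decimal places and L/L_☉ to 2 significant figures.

d = 1/p = 1/4.76×10^-3″ = 210.1 pc
M = m − 5 log₁₀ d + 5 = 13.12 − 5·2.3224 + 5 = 6.508
M − M_☉ = 6.508 − 4.83 = 1.678
L/L_☉ = 10^(−0.4 × 1.678) = 0.2132

M ≈ 6.51; L/L_☉ ≈ 0.21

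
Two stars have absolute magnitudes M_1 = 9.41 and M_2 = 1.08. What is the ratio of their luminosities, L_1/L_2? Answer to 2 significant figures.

ΔM = M_1 − M_2 = 8.33
L_1/L_2 = 10^(−0.4 ΔM) = 10^-3.332 = 4.656×10^-4

L_1/L_2 ≈ 4.7×10^-4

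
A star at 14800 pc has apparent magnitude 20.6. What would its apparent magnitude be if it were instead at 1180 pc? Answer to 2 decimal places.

m ≈ 15.11

Flux ∝ 1/d², so Δm = 5 log₁₀(d₂/d₁) = 5 log₁₀(1180/14800) = -5.492
m₂ = m₁ + Δm = 20.6 + (-5.492) = 15.108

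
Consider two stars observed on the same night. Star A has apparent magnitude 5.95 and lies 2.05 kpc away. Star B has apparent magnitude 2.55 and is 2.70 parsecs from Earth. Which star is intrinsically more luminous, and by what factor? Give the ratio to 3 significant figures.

Star A: d = 2.05 kpc = 2050 pc
Star A: M = m − 5 log₁₀ d + 5 = 5.95 − 5·3.3118 + 5 = -5.609
Star B: M = m − 5 log₁₀ d + 5 = 2.55 − 5·0.4314 + 5 = 5.393
ΔM = M_A − M_B = -5.609 − (5.393) = -11.002; smaller M is more luminous → Star A.
L ratio = 10^(0.4 |ΔM|) = 10^4.401 = 25160

Star A is more luminous, by a factor of 25200.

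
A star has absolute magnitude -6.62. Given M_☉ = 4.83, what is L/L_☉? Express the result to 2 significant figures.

L/L_☉ ≈ 38000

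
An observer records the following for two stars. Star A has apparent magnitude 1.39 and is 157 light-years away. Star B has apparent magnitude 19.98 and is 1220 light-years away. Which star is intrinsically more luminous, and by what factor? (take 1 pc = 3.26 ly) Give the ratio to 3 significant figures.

Star A: d = 157 ly / 3.26 = 48.16 pc
Star A: M = m − 5 log₁₀ d + 5 = 1.39 − 5·1.6827 + 5 = -2.023
Star B: d = 1220 ly / 3.26 = 374.2 pc
Star B: M = m − 5 log₁₀ d + 5 = 19.98 − 5·2.5731 + 5 = 12.114
ΔM = M_A − M_B = -2.023 − (12.114) = -14.138; smaller M is more luminous → Star A.
L ratio = 10^(0.4 |ΔM|) = 10^5.655 = 451900

Star A is more luminous, by a factor of 452000.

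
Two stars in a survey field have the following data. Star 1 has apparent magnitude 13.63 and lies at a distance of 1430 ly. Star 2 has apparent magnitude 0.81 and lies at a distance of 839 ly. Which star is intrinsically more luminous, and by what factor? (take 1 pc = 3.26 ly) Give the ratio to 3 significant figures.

Star 2 is more luminous, by a factor of 46200.

Star 1: d = 1430 ly / 3.26 = 438.7 pc
Star 1: M = m − 5 log₁₀ d + 5 = 13.63 − 5·2.6421 + 5 = 5.419
Star 2: d = 839 ly / 3.26 = 257.4 pc
Star 2: M = m − 5 log₁₀ d + 5 = 0.81 − 5·2.4105 + 5 = -6.243
ΔM = M_1 − M_2 = 5.419 − (-6.243) = 11.662; smaller M is more luminous → Star 2.
L ratio = 10^(0.4 |ΔM|) = 10^4.665 = 46220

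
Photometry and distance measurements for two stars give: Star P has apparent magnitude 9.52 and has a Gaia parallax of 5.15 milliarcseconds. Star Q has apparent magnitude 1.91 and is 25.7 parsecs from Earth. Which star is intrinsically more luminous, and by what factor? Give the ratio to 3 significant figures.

Star Q is more luminous, by a factor of 19.4.

Star P: p = 5.15 mas = 5.15×10^-3″ → d = 1/p = 194.2 pc
Star P: M = m − 5 log₁₀ d + 5 = 9.52 − 5·2.2882 + 5 = 3.079
Star Q: M = m − 5 log₁₀ d + 5 = 1.91 − 5·1.4099 + 5 = -0.140
ΔM = M_P − M_Q = 3.079 − (-0.140) = 3.219; smaller M is more luminous → Star Q.
L ratio = 10^(0.4 |ΔM|) = 10^1.287 = 19.39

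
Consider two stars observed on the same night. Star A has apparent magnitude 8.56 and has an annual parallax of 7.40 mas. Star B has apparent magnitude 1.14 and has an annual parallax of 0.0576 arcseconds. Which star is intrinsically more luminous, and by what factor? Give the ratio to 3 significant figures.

Star B is more luminous, by a factor of 15.3.

Star A: p = 7.40 mas = 7.40×10^-3″ → d = 1/p = 135.1 pc
Star A: M = m − 5 log₁₀ d + 5 = 8.56 − 5·2.1308 + 5 = 2.906
Star B: d = 1/p = 1/0.0576″ = 17.36 pc
Star B: M = m − 5 log₁₀ d + 5 = 1.14 − 5·1.2396 + 5 = -0.058
ΔM = M_A − M_B = 2.906 − (-0.058) = 2.964; smaller M is more luminous → Star B.
L ratio = 10^(0.4 |ΔM|) = 10^1.186 = 15.33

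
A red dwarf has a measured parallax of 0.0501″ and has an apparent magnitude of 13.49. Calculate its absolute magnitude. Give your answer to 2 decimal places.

M ≈ 11.99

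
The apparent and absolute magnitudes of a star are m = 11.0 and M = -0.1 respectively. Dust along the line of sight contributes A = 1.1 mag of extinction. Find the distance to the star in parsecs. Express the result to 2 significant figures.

d ≈ 1000 pc

m − M = 5 log₁₀(d/10 pc) + A  ⇒  11.0 − (-0.1) − 1.1 = 5 log₁₀(d/10)
10.000 = 5 log₁₀(d/10)
log₁₀ d = (m − M − A)/5 + 1 = 3.0000
d = 10^3.0000 = 1000 pc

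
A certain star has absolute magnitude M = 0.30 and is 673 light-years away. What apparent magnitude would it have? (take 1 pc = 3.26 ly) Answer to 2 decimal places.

m ≈ 6.87

d = 673 ly / 3.26 = 206.4 pc
m = M + 5 log₁₀ d − 5 = 0.30 + 5·2.3148 − 5 = 6.874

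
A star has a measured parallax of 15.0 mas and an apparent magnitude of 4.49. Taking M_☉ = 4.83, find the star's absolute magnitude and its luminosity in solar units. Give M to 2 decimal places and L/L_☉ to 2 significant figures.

d = 1/p = 1000/15.0 mas = 66.67 pc
M = m − 5 log₁₀ d + 5 = 4.49 − 5·1.8239 + 5 = 0.370
M − M_☉ = 0.370 − 4.83 = -4.460
L/L_☉ = 10^(−0.4 × -4.460) = 60.79

M ≈ 0.37; L/L_☉ ≈ 61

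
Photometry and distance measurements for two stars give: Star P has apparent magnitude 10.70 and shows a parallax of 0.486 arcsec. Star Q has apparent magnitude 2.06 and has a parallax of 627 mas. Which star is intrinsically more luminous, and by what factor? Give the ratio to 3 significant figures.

Star P: d = 1/p = 1/0.486″ = 2.058 pc
Star P: M = m − 5 log₁₀ d + 5 = 10.70 − 5·0.3134 + 5 = 14.133
Star Q: p = 627 mas = 0.627″ → d = 1/p = 1.595 pc
Star Q: M = m − 5 log₁₀ d + 5 = 2.06 − 5·0.2027 + 5 = 6.046
ΔM = M_P − M_Q = 14.133 − (6.046) = 8.087; smaller M is more luminous → Star Q.
L ratio = 10^(0.4 |ΔM|) = 10^3.235 = 1717

Star Q is more luminous, by a factor of 1720.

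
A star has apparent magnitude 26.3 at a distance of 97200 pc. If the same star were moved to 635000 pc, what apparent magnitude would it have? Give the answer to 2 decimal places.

Flux ∝ 1/d², so Δm = 5 log₁₀(d₂/d₁) = 5 log₁₀(635000/97200) = 4.076
m₂ = m₁ + Δm = 26.3 + (4.076) = 30.376

m ≈ 30.38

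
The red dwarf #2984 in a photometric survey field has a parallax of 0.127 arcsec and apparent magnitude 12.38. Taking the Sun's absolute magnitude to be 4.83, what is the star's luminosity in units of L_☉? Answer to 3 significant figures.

d = 1/p = 1/0.127″ = 7.874 pc
M = m − 5 log₁₀ d + 5 = 12.38 − 5·0.8962 + 5 = 12.899
M − M_☉ = 12.899 − 4.83 = 8.069
L/L_☉ = 10^(−0.4 × 8.069) = 5.921×10^-4

L/L_☉ ≈ 5.92×10^-4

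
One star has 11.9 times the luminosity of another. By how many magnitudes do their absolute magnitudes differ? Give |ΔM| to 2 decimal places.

|ΔM| ≈ 2.69

Pogson: ΔM = −2.5 log₁₀(ratio) = −2.5 log₁₀(11.9) = −2.5 × 1.0755 = -2.689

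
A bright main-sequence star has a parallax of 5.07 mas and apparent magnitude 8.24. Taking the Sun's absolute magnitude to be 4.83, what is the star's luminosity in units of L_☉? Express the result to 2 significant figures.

d = 1/p = 1000/5.07 mas = 197.2 pc
M = m − 5 log₁₀ d + 5 = 8.24 − 5·2.2950 + 5 = 1.765
M − M_☉ = 1.765 − 4.83 = -3.065
L/L_☉ = 10^(−0.4 × -3.065) = 16.83

L/L_☉ ≈ 17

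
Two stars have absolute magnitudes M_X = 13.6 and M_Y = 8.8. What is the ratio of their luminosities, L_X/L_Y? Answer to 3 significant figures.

L_X/L_Y ≈ 0.0120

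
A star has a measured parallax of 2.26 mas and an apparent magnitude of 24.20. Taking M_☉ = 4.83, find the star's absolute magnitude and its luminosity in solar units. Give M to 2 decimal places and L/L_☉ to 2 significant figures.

d = 1/p = 1000/2.26 mas = 442.5 pc
M = m − 5 log₁₀ d + 5 = 24.20 − 5·2.6459 + 5 = 15.971
M − M_☉ = 15.971 − 4.83 = 11.141
L/L_☉ = 10^(−0.4 × 11.141) = 3.498×10^-5

M ≈ 15.97; L/L_☉ ≈ 3.5×10^-5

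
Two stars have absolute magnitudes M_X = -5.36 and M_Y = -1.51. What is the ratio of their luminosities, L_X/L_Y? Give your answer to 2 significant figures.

L_X/L_Y ≈ 35

ΔM = M_X − M_Y = -3.85
L_X/L_Y = 10^(−0.4 ΔM) = 10^1.540 = 34.67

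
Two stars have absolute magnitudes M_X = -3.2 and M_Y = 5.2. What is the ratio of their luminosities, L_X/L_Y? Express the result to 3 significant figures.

ΔM = M_X − M_Y = -8.4
L_X/L_Y = 10^(−0.4 ΔM) = 10^3.360 = 2291

L_X/L_Y ≈ 2290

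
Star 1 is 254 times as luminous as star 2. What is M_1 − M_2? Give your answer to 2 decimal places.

M_1 − M_2 ≈ -6.01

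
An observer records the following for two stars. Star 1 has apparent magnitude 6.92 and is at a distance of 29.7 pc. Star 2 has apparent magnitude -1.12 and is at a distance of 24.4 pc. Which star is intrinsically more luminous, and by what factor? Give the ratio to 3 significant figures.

Star 2 is more luminous, by a factor of 1110.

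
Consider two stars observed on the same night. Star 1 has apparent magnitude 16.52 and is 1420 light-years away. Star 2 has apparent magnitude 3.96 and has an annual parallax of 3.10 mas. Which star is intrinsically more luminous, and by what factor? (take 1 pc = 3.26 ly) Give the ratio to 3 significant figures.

Star 2 is more luminous, by a factor of 58000.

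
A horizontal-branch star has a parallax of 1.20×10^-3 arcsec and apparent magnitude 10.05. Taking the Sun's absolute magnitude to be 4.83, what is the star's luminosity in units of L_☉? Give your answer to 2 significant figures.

L/L_☉ ≈ 57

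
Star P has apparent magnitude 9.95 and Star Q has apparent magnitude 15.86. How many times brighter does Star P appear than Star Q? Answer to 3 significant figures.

Δm = 9.95 − (15.86) = -5.91
Flux ratio = 10^(−0.4 Δm) = 10^(−0.4 × -5.91) = 10^2.364 = 231.2

231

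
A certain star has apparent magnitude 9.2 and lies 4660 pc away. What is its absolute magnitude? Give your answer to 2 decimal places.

5 log₁₀(d/10 pc) = 5 log₁₀(4660) − 5 = 13.342
M = m − 5 log₁₀(d/10) = 9.2 − 13.342 = -4.142

M ≈ -4.14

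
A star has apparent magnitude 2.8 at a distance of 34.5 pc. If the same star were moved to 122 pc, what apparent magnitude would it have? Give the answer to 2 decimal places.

m ≈ 5.54

Flux ∝ 1/d², so Δm = 5 log₁₀(d₂/d₁) = 5 log₁₀(122/34.5) = 2.743
m₂ = m₁ + Δm = 2.8 + (2.743) = 5.543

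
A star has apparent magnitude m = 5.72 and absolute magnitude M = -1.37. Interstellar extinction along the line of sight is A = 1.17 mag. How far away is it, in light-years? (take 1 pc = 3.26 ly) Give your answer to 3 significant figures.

m − M = 5 log₁₀(d/10 pc) + A  ⇒  5.72 − (-1.37) − 1.17 = 5 log₁₀(d/10)
5.920 = 5 log₁₀(d/10)
log₁₀ d = (m − M − A)/5 + 1 = 2.1840
d = 10^2.1840 = 152.8 pc
= 498.0 ly

d ≈ 498 ly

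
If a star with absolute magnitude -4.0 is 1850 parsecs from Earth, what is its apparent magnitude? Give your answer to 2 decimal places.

m ≈ 7.34

m = M + 5 log₁₀ d − 5 = -4.0 + 5·3.2672 − 5 = 7.336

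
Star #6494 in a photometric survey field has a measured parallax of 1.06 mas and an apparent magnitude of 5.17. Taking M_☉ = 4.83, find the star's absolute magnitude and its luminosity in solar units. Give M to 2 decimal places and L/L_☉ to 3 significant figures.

d = 1/p = 1000/1.06 mas = 943.4 pc
M = m − 5 log₁₀ d + 5 = 5.17 − 5·2.9747 + 5 = -4.703
M − M_☉ = -4.703 − 4.83 = -9.533
L/L_☉ = 10^(−0.4 × -9.533) = 6507

M ≈ -4.70; L/L_☉ ≈ 6510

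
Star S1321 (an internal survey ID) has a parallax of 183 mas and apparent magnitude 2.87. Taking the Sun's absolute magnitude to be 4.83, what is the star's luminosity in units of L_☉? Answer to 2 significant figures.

L/L_☉ ≈ 1.8

d = 1/p = 1000/183 mas = 5.464 pc
M = m − 5 log₁₀ d + 5 = 2.87 − 5·0.7375 + 5 = 4.182
M − M_☉ = 4.182 − 4.83 = -0.648
L/L_☉ = 10^(−0.4 × -0.648) = 1.816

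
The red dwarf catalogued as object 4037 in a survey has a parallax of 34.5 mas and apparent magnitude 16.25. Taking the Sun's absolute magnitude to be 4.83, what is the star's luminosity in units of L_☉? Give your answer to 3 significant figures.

L/L_☉ ≈ 2.27×10^-4

d = 1/p = 1000/34.5 mas = 28.99 pc
M = m − 5 log₁₀ d + 5 = 16.25 − 5·1.4622 + 5 = 13.939
M − M_☉ = 13.939 − 4.83 = 9.109
L/L_☉ = 10^(−0.4 × 9.109) = 2.272×10^-4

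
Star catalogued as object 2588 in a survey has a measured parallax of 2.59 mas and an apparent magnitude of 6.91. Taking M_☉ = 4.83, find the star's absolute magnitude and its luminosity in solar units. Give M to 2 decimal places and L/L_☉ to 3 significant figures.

d = 1/p = 1000/2.59 mas = 386.1 pc
M = m − 5 log₁₀ d + 5 = 6.91 − 5·2.5867 + 5 = -1.024
M − M_☉ = -1.024 − 4.83 = -5.854
L/L_☉ = 10^(−0.4 × -5.854) = 219.5

M ≈ -1.02; L/L_☉ ≈ 219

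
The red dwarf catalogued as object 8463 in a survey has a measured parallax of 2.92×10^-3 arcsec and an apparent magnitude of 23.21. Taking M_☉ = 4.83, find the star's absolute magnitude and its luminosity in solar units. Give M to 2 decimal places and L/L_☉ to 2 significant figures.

d = 1/p = 1/2.92×10^-3″ = 342.5 pc
M = m − 5 log₁₀ d + 5 = 23.21 − 5·2.5346 + 5 = 15.537
M − M_☉ = 15.537 − 4.83 = 10.707
L/L_☉ = 10^(−0.4 × 10.707) = 5.215×10^-5

M ≈ 15.54; L/L_☉ ≈ 5.2×10^-5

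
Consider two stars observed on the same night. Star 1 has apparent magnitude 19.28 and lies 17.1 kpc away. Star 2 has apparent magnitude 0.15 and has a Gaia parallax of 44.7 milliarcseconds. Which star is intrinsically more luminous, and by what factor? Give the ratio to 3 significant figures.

Star 2 is more luminous, by a factor of 76.8.

Star 1: d = 17.1 kpc = 17100 pc
Star 1: M = m − 5 log₁₀ d + 5 = 19.28 − 5·4.2330 + 5 = 3.115
Star 2: p = 44.7 mas = 0.0447″ → d = 1/p = 22.37 pc
Star 2: M = m − 5 log₁₀ d + 5 = 0.15 − 5·1.3497 + 5 = -1.598
ΔM = M_1 − M_2 = 3.115 − (-1.598) = 4.713; smaller M is more luminous → Star 2.
L ratio = 10^(0.4 |ΔM|) = 10^1.885 = 76.81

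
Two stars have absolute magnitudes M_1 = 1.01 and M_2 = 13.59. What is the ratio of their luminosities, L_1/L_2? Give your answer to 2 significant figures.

L_1/L_2 ≈ 110000

ΔM = M_1 − M_2 = -12.58
L_1/L_2 = 10^(−0.4 ΔM) = 10^5.032 = 107600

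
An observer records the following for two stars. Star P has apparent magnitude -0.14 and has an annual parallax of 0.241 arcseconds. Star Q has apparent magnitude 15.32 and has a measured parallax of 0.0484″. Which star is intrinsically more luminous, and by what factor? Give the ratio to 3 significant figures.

Star P is more luminous, by a factor of 61600.

Star P: d = 1/p = 1/0.241″ = 4.149 pc
Star P: M = m − 5 log₁₀ d + 5 = -0.14 − 5·0.6180 + 5 = 1.770
Star Q: d = 1/p = 1/0.0484″ = 20.66 pc
Star Q: M = m − 5 log₁₀ d + 5 = 15.32 − 5·1.3152 + 5 = 13.744
ΔM = M_P − M_Q = 1.770 − (13.744) = -11.974; smaller M is more luminous → Star P.
L ratio = 10^(0.4 |ΔM|) = 10^4.790 = 61610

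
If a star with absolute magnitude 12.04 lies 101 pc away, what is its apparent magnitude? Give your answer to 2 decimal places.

m = M + 5 log₁₀ d − 5 = 12.04 + 5·2.0043 − 5 = 17.062

m ≈ 17.06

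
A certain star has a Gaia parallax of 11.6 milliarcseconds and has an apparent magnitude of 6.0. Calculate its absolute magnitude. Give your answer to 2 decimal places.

p = 11.6 mas = 0.0116″ → d = 1/p = 86.21 pc
5 log₁₀(d/10 pc) = 5 log₁₀(86.21) − 5 = 4.678
M = m − 5 log₁₀(d/10) = 6.0 − 4.678 = 1.322

M ≈ 1.32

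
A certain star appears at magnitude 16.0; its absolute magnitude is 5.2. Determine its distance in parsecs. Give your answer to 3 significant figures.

d ≈ 1450 pc

μ = m − M = 10.800
m − M = 5 log₁₀ d − 5
log₁₀ d = (m − M)/5 + 1 = 3.1600
d = 10^3.1600 = 1445 pc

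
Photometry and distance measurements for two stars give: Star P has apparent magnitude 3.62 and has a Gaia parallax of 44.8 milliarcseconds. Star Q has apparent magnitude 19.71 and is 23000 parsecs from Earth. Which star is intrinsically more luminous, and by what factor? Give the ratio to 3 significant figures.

Star P: p = 44.8 mas = 0.0448″ → d = 1/p = 22.32 pc
Star P: M = m − 5 log₁₀ d + 5 = 3.62 − 5·1.3487 + 5 = 1.876
Star Q: M = m − 5 log₁₀ d + 5 = 19.71 − 5·4.3617 + 5 = 2.901
ΔM = M_P − M_Q = 1.876 − (2.901) = -1.025; smaller M is more luminous → Star P.
L ratio = 10^(0.4 |ΔM|) = 10^0.410 = 2.570

Star P is more luminous, by a factor of 2.57.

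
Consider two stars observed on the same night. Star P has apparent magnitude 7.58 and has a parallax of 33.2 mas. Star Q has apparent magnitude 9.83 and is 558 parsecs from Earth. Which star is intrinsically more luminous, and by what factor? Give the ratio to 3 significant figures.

Star Q is more luminous, by a factor of 43.2.

Star P: p = 33.2 mas = 0.0332″ → d = 1/p = 30.12 pc
Star P: M = m − 5 log₁₀ d + 5 = 7.58 − 5·1.4789 + 5 = 5.186
Star Q: M = m − 5 log₁₀ d + 5 = 9.83 − 5·2.7466 + 5 = 1.097
ΔM = M_P − M_Q = 5.186 − (1.097) = 4.089; smaller M is more luminous → Star Q.
L ratio = 10^(0.4 |ΔM|) = 10^1.636 = 43.21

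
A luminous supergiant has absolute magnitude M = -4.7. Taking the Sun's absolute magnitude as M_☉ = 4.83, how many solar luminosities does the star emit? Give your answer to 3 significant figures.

M − M_☉ = -4.7 − 4.83 = -9.530
L/L_☉ = 10^(−0.4 (M − M_☉)) = 10^3.812 = 6486

L/L_☉ ≈ 6490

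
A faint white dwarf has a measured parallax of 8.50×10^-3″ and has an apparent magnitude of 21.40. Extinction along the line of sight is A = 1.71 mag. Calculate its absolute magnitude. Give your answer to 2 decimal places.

d = 1/p = 1/8.50×10^-3″ = 117.6 pc
5 log₁₀(d/10 pc) = 5 log₁₀(117.6) − 5 = 5.353
M = m − 5 log₁₀(d/10) − A = 21.40 − 5.353 − 1.71 = 14.337

M ≈ 14.34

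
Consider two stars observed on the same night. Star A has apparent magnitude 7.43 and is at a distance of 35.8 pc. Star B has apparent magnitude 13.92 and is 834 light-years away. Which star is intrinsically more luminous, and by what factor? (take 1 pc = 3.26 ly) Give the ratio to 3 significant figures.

Star A: M = m − 5 log₁₀ d + 5 = 7.43 − 5·1.5539 + 5 = 4.661
Star B: d = 834 ly / 3.26 = 255.8 pc
Star B: M = m − 5 log₁₀ d + 5 = 13.92 − 5·2.4079 + 5 = 6.880
ΔM = M_A − M_B = 4.661 − (6.880) = -2.220; smaller M is more luminous → Star A.
L ratio = 10^(0.4 |ΔM|) = 10^0.888 = 7.724

Star A is more luminous, by a factor of 7.72.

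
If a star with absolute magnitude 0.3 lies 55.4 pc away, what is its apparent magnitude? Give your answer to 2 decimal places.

m = M + 5 log₁₀ d − 5 = 0.3 + 5·1.7435 − 5 = 4.018

m ≈ 4.02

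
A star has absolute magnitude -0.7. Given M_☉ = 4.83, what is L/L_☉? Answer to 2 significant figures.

M − M_☉ = -0.7 − 4.83 = -5.530
L/L_☉ = 10^(−0.4 (M − M_☉)) = 10^2.212 = 162.9

L/L_☉ ≈ 160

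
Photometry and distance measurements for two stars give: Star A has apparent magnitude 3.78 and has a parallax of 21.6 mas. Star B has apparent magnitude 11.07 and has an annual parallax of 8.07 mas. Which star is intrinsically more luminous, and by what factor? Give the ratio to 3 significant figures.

Star A: p = 21.6 mas = 0.0216″ → d = 1/p = 46.30 pc
Star A: M = m − 5 log₁₀ d + 5 = 3.78 − 5·1.6655 + 5 = 0.452
Star B: p = 8.07 mas = 8.07×10^-3″ → d = 1/p = 123.9 pc
Star B: M = m − 5 log₁₀ d + 5 = 11.07 − 5·2.0931 + 5 = 5.604
ΔM = M_A − M_B = 0.452 − (5.604) = -5.152; smaller M is more luminous → Star A.
L ratio = 10^(0.4 |ΔM|) = 10^2.061 = 115.0

Star A is more luminous, by a factor of 115.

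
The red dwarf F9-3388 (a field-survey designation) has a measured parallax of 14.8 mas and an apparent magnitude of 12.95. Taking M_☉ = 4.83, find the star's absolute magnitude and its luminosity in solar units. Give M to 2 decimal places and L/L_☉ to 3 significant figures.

M ≈ 8.80; L/L_☉ ≈ 0.0258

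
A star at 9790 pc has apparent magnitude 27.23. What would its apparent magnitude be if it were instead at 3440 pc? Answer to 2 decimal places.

Flux ∝ 1/d², so Δm = 5 log₁₀(d₂/d₁) = 5 log₁₀(3440/9790) = -2.271
m₂ = m₁ + Δm = 27.23 + (-2.271) = 24.959

m ≈ 24.96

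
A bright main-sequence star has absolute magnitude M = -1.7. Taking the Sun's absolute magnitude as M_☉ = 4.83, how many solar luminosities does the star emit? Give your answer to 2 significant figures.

M − M_☉ = -1.7 − 4.83 = -6.530
L/L_☉ = 10^(−0.4 (M − M_☉)) = 10^2.612 = 409.3

L/L_☉ ≈ 410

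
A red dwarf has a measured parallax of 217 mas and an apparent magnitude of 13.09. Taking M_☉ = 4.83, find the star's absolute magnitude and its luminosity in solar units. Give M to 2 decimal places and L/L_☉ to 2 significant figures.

d = 1/p = 1000/217 mas = 4.608 pc
M = m − 5 log₁₀ d + 5 = 13.09 − 5·0.6635 + 5 = 14.772
M − M_☉ = 14.772 − 4.83 = 9.942
L/L_☉ = 10^(−0.4 × 9.942) = 1.055×10^-4

M ≈ 14.77; L/L_☉ ≈ 1.1×10^-4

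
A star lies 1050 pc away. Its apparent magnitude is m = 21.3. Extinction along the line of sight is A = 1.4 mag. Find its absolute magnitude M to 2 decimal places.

M ≈ 9.79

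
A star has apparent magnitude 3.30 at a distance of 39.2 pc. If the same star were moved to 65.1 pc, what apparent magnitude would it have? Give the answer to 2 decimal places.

Flux ∝ 1/d², so Δm = 5 log₁₀(d₂/d₁) = 5 log₁₀(65.1/39.2) = 1.101
m₂ = m₁ + Δm = 3.30 + (1.101) = 4.401

m ≈ 4.40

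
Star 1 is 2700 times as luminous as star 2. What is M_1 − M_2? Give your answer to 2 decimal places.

M_1 − M_2 ≈ -8.58

Pogson: ΔM = −2.5 log₁₀(ratio) = −2.5 log₁₀(2700) = −2.5 × 3.4314 = -8.578
Star 1 is brighter, so it has the smaller magnitude: the difference is negative.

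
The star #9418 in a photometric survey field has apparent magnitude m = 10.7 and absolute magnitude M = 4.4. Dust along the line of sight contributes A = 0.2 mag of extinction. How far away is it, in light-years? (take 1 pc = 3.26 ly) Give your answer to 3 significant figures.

m − M = 5 log₁₀(d/10 pc) + A  ⇒  10.7 − (4.4) − 0.2 = 5 log₁₀(d/10)
6.100 = 5 log₁₀(d/10)
log₁₀ d = (m − M − A)/5 + 1 = 2.2200
d = 10^2.2200 = 166.0 pc
= 541.0 ly

d ≈ 541 ly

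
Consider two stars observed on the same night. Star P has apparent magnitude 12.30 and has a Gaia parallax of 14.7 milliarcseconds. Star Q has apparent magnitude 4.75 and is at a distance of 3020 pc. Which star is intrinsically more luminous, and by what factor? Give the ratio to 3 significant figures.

Star P: p = 14.7 mas = 0.0147″ → d = 1/p = 68.03 pc
Star P: M = m − 5 log₁₀ d + 5 = 12.30 − 5·1.8327 + 5 = 8.137
Star Q: M = m − 5 log₁₀ d + 5 = 4.75 − 5·3.4800 + 5 = -7.650
ΔM = M_P − M_Q = 8.137 − (-7.650) = 15.787; smaller M is more luminous → Star Q.
L ratio = 10^(0.4 |ΔM|) = 10^6.315 = 2.064×10^6

Star Q is more luminous, by a factor of 2.06×10^6.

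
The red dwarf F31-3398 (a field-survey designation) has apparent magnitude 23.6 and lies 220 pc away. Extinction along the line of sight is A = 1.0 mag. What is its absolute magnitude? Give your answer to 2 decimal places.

M ≈ 15.89

5 log₁₀(d/10 pc) = 5 log₁₀(220.0) − 5 = 6.712
M = m − 5 log₁₀(d/10) − A = 23.6 − 6.712 − 1.0 = 15.888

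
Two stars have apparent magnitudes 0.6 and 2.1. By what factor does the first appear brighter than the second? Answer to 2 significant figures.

4.0

Δm = 0.6 − (2.1) = -1.5
Flux ratio = 10^(−0.4 Δm) = 10^(−0.4 × -1.5) = 10^0.600 = 3.981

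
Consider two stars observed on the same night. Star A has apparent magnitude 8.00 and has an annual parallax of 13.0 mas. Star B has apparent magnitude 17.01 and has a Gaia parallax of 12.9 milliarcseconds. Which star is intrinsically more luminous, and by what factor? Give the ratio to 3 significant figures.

Star A is more luminous, by a factor of 3960.

Star A: p = 13.0 mas = 0.0130″ → d = 1/p = 76.92 pc
Star A: M = m − 5 log₁₀ d + 5 = 8.00 − 5·1.8861 + 5 = 3.570
Star B: p = 12.9 mas = 0.0129″ → d = 1/p = 77.52 pc
Star B: M = m − 5 log₁₀ d + 5 = 17.01 − 5·1.8894 + 5 = 12.563
ΔM = M_A − M_B = 3.570 − (12.563) = -8.993; smaller M is more luminous → Star A.
L ratio = 10^(0.4 |ΔM|) = 10^3.597 = 3956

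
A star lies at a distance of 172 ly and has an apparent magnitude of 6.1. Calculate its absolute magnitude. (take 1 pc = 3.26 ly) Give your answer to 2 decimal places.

d = 172 ly / 3.26 = 52.76 pc
5 log₁₀(d/10 pc) = 5 log₁₀(52.76) − 5 = 3.612
M = m − 5 log₁₀(d/10) = 6.1 − 3.612 = 2.488

M ≈ 2.49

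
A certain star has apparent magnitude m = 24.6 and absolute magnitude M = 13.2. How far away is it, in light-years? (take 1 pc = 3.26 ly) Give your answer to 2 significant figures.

d ≈ 6200 ly

Distance modulus: m − M = 24.6 − (13.2) = 11.400
m − M = 5 log₁₀ d − 5
log₁₀ d = (m − M)/5 + 1 = 3.2800
d = 10^3.2800 = 1905 pc
= 6212 ly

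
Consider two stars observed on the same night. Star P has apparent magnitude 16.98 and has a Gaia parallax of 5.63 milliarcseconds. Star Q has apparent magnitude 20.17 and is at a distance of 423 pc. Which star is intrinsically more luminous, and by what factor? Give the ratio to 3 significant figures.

Star P is more luminous, by a factor of 3.33.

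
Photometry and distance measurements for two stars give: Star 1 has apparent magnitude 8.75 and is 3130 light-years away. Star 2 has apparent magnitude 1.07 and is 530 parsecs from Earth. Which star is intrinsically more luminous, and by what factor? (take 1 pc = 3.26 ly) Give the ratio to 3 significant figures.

Star 2 is more luminous, by a factor of 360.

Star 1: d = 3130 ly / 3.26 = 960.1 pc
Star 1: M = m − 5 log₁₀ d + 5 = 8.75 − 5·2.9823 + 5 = -1.162
Star 2: M = m − 5 log₁₀ d + 5 = 1.07 − 5·2.7243 + 5 = -7.551
ΔM = M_1 − M_2 = -1.162 − (-7.551) = 6.390; smaller M is more luminous → Star 2.
L ratio = 10^(0.4 |ΔM|) = 10^2.556 = 359.7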